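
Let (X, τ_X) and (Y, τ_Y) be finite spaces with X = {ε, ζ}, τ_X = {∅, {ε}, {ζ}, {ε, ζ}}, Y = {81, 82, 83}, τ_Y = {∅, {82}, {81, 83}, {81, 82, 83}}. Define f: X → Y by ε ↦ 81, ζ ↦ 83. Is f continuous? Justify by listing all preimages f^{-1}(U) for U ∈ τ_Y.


f IS continuous.

Compute f^{-1}(U) for each U ∈ τ_Y:
  U = ∅: f^{-1}(U) = ∅ ∈ τ_X ✓.
  U = {82}: f^{-1}(U) = ∅ ∈ τ_X ✓.
  U = {81, 83}: f^{-1}(U) = {ε, ζ} ∈ τ_X ✓.
  U = {81, 82, 83}: f^{-1}(U) = {ε, ζ} ∈ τ_X ✓.
Every preimage lies in τ_X, so f IS continuous.


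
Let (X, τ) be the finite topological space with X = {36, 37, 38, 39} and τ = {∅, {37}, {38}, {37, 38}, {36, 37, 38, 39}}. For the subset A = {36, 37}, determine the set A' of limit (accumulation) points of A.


A' = {36, 39}

For each x ∈ X, list the open sets U ∈ τ with x ∈ U, then check whether U ∩ (A ∖ {x}) ≠ ∅ for every such U.
  x = 36: opens ∋ x are {36, 37, 38, 39}; each meets A ∖ {36}, so x IS a limit point.
  x = 37: open {37} ∋ x has {37} ∩ (A ∖ {37}) = ∅, so x is NOT a limit point.
  x = 38: open {38} ∋ x has {38} ∩ (A ∖ {38}) = ∅, so x is NOT a limit point.
  x = 39: opens ∋ x are {36, 37, 38, 39}; each meets A ∖ {39}, so x IS a limit point.
Collecting: A' = {36, 39}.


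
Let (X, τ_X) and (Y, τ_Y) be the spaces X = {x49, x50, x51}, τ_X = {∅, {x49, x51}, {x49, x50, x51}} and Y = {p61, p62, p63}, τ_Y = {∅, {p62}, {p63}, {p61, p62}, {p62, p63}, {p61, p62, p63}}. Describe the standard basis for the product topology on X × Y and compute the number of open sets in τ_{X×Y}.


Basis B = {∅ × ∅, {x49, x51} × {p62}, {x49, x51} × {p63}, {x49, x50, x51} × {p62}, {x49, x50, x51} × {p63}, {x49, x51} × {p61, p62}, {x49, x51} × {p62, p63}, {x49, x51} × {p61, p62, p63}, {x49, x50, x51} × {p61, p62}, {x49, x50, x51} × {p62, p63}, {x49, x50, x51} × {p61, p62, p63}}; |τ_{X×Y}| = 18.

Enumerate products U × V with U ∈ τ_X, V ∈ τ_Y (deduplicated):
  ∅ × ∅ = {} (∅)
  {x49, x51} × {p62} = {(x49,p62), (x51,p62)}
  {x49, x51} × {p63} = {(x49,p63), (x51,p63)}
  {x49, x50, x51} × {p62} = {(x49,p62), (x50,p62), (x51,p62)}
  {x49, x50, x51} × {p63} = {(x49,p63), (x50,p63), (x51,p63)}
  {x49, x51} × {p61, p62} = {(x49,p61), (x49,p62), (x51,p61), (x51,p62)}
  {x49, x51} × {p62, p63} = {(x49,p62), (x49,p63), (x51,p62), (x51,p63)}
  {x49, x51} × {p61, p62, p63} = {(x49,p61), (x49,p62), (x49,p63), (x51,p61), (x51,p62), (x51,p63)}
  {x49, x50, x51} × {p61, p62} = {(x49,p61), (x49,p62), (x50,p61), (x50,p62), (x51,p61), (x51,p62)}
  {x49, x50, x51} × {p62, p63} = {(x49,p62), (x49,p63), (x50,p62), (x50,p63), (x51,p62), (x51,p63)}
  {x49, x50, x51} × {p61, p62, p63} = {(x49,p61), (x49,p62), (x49,p63), (x50,p61), (x50,p62), (x50,p63), (x51,p61), (x51,p62), (x51,p63)}
These 11 distinct sets form the basis B.
Close under arbitrary unions to get τ_{X×Y}; counting gives |τ_{X×Y}| = 18.


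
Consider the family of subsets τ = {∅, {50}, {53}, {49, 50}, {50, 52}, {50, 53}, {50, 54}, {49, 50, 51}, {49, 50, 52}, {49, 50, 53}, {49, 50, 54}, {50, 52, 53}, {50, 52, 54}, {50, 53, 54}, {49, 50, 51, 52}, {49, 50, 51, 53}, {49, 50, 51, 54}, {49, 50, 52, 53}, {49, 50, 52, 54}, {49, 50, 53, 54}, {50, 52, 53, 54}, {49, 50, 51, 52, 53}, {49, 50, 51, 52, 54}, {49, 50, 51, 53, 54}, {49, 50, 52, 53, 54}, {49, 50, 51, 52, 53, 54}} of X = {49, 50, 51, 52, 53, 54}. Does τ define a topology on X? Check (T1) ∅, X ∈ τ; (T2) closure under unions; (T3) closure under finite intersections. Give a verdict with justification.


τ IS a topology on X.

Axiom (T1): ∅ ∈ τ? Yes; X ∈ τ? Yes.
Axiom (T2/T3): check pairwise unions and intersections of members of τ.
All pairwise intersections and unions checked — each lies in τ. Therefore τ satisfies (T1), (T2), (T3): it IS a topology on X.


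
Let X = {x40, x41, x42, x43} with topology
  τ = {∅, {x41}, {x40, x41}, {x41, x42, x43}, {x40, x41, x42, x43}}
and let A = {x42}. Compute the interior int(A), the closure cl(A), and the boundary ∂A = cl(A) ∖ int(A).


int(A) = ∅, cl(A) = {x42, x43}, ∂A = {x42, x43}.

Closed sets in (X, τ) are complements of opens:
  closed(X, τ) = {∅, {x40}, {x42, x43}, {x40, x42, x43}, {x40, x41, x42, x43}}.
int(A) = ⋃ {U ∈ τ : U ⊆ A}. Opens contained in A: ∅.
Taking the union of these: int(A) = ∅.
cl(A) = ⋂ {C closed : A ⊆ C}. Closed sets containing A: {x42, x43}, {x40, x42, x43}, {x40, x41, x42, x43}.
Intersecting these: cl(A) = {x42, x43}.
∂A = cl(A) ∖ int(A) = {x42, x43} ∖ ∅ = {x42, x43}.


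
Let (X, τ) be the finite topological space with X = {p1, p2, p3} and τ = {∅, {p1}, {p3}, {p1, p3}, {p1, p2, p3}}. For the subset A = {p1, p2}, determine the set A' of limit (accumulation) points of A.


A' = {p2}

For each x ∈ X, list the open sets U ∈ τ with x ∈ U, then check whether U ∩ (A ∖ {x}) ≠ ∅ for every such U.
  x = p1: open {p1} ∋ x has {p1} ∩ (A ∖ {p1}) = ∅, so x is NOT a limit point.
  x = p2: opens ∋ x are {p1, p2, p3}; each meets A ∖ {p2}, so x IS a limit point.
  x = p3: open {p3} ∋ x has {p3} ∩ (A ∖ {p3}) = ∅, so x is NOT a limit point.
Collecting: A' = {p2}.


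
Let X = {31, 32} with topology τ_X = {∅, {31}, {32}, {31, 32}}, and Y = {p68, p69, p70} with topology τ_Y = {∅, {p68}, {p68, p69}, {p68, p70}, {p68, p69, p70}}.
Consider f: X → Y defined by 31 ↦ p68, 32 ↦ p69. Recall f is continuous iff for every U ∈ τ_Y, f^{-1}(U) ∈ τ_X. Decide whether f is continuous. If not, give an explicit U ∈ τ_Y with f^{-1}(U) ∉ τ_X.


f IS continuous.

Compute f^{-1}(U) for each U ∈ τ_Y:
  U = ∅: f^{-1}(U) = ∅ ∈ τ_X ✓.
  U = {p68}: f^{-1}(U) = {31} ∈ τ_X ✓.
  U = {p68, p69}: f^{-1}(U) = {31, 32} ∈ τ_X ✓.
  U = {p68, p70}: f^{-1}(U) = {31} ∈ τ_X ✓.
  U = {p68, p69, p70}: f^{-1}(U) = {31, 32} ∈ τ_X ✓.
Every preimage lies in τ_X, so f IS continuous.


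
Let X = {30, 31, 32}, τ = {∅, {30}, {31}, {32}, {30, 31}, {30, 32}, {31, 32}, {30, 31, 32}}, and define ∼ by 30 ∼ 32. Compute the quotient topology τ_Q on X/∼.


X/∼ = {[30=32], [31]}; |τ_Q| = 4.

Equivalence classes: [30=32], [31].
Quotient map π: X → X/∼ sends 30 ↦ [30=32], 31 ↦ [31], 32 ↦ [30=32].
For each subset V ⊆ X/∼, compute π^{-1}(V) ⊆ X and check whether π^{-1}(V) ∈ τ. V is open in τ_Q iff π^{-1}(V) ∈ τ.
  V = {}: π^{-1}(V) = ∅ ∈ τ ✓.
  V = {[30=32]}: π^{-1}(V) = {30, 32} ∈ τ ✓.
  V = {[31]}: π^{-1}(V) = {31} ∈ τ ✓.
  V = {[30=32], [31]}: π^{-1}(V) = {30, 31, 32} ∈ τ ✓.
Open sets in the quotient: τ_Q = {{}, {[30=32]}, {[31]}, {[30=32], [31]}} (4 elements).


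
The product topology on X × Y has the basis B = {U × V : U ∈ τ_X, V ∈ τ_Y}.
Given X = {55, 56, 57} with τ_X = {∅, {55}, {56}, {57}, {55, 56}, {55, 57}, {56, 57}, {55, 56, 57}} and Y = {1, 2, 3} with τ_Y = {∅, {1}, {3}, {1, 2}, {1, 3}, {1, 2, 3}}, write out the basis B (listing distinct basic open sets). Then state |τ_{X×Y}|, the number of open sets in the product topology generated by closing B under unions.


Basis B = {∅ × ∅, {55} × {1}, {55} × {3}, {56} × {1}, {56} × {3}, {57} × {1}, {57} × {3}, {55} × {1, 2}, {55} × {1, 3}, {55, 56} × {1}, {55, 57} × {1}, {55, 56} × {3}, {55, 57} × {3}, {56} × {1, 2}, {56} × {1, 3}, {56, 57} × {1}, {56, 57} × {3}, {57} × {1, 2}, {57} × {1, 3}, {55} × {1, 2, 3}, {55, 56, 57} × {1}, {55, 56, 57} × {3}, {56} × {1, 2, 3}, {57} × {1, 2, 3}, {55, 56} × {1, 2}, {55, 57} × {1, 2}, {55, 56} × {1, 3}, {55, 57} × {1, 3}, {56, 57} × {1, 2}, {56, 57} × {1, 3}, {55, 56} × {1, 2, 3}, {55, 57} × {1, 2, 3}, {55, 56, 57} × {1, 2}, {55, 56, 57} × {1, 3}, {56, 57} × {1, 2, 3}, {55, 56, 57} × {1, 2, 3}}; |τ_{X×Y}| = 216.

Enumerate products U × V with U ∈ τ_X, V ∈ τ_Y (deduplicated):
  ∅ × ∅ = {} (∅)
  {55} × {1} = {(55,1)}
  {55} × {3} = {(55,3)}
  {56} × {1} = {(56,1)}
  {56} × {3} = {(56,3)}
  {57} × {1} = {(57,1)}
  {57} × {3} = {(57,3)}
  {55} × {1, 2} = {(55,1), (55,2)}
  {55} × {1, 3} = {(55,1), (55,3)}
  {55, 56} × {1} = {(55,1), (56,1)}
  {55, 57} × {1} = {(55,1), (57,1)}
  {55, 56} × {3} = {(55,3), (56,3)}
  {55, 57} × {3} = {(55,3), (57,3)}
  {56} × {1, 2} = {(56,1), (56,2)}
  {56} × {1, 3} = {(56,1), (56,3)}
  {56, 57} × {1} = {(56,1), (57,1)}
  {56, 57} × {3} = {(56,3), (57,3)}
  {57} × {1, 2} = {(57,1), (57,2)}
  {57} × {1, 3} = {(57,1), (57,3)}
  {55} × {1, 2, 3} = {(55,1), (55,2), (55,3)}
  {55, 56, 57} × {1} = {(55,1), (56,1), (57,1)}
  {55, 56, 57} × {3} = {(55,3), (56,3), (57,3)}
  {56} × {1, 2, 3} = {(56,1), (56,2), (56,3)}
  {57} × {1, 2, 3} = {(57,1), (57,2), (57,3)}
  {55, 56} × {1, 2} = {(55,1), (55,2), (56,1), (56,2)}
  {55, 57} × {1, 2} = {(55,1), (55,2), (57,1), (57,2)}
  {55, 56} × {1, 3} = {(55,1), (55,3), (56,1), (56,3)}
  {55, 57} × {1, 3} = {(55,1), (55,3), (57,1), (57,3)}
  {56, 57} × {1, 2} = {(56,1), (56,2), (57,1), (57,2)}
  {56, 57} × {1, 3} = {(56,1), (56,3), (57,1), (57,3)}
  {55, 56} × {1, 2, 3} = {(55,1), (55,2), (55,3), (56,1), (56,2), (56,3)}
  {55, 57} × {1, 2, 3} = {(55,1), (55,2), (55,3), (57,1), (57,2), (57,3)}
  {55, 56, 57} × {1, 2} = {(55,1), (55,2), (56,1), (56,2), (57,1), (57,2)}
  {55, 56, 57} × {1, 3} = {(55,1), (55,3), (56,1), (56,3), (57,1), (57,3)}
  {56, 57} × {1, 2, 3} = {(56,1), (56,2), (56,3), (57,1), (57,2), (57,3)}
  {55, 56, 57} × {1, 2, 3} = {(55,1), (55,2), (55,3), (56,1), (56,2), (56,3), (57,1), (57,2), (57,3)}
These 36 distinct sets form the basis B.
Close under arbitrary unions to get τ_{X×Y}; counting gives |τ_{X×Y}| = 216.


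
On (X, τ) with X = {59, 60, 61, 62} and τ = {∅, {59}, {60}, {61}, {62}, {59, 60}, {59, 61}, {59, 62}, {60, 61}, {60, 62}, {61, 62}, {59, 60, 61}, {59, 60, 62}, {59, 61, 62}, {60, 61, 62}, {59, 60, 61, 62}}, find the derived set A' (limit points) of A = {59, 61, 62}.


A' = ∅

For each x ∈ X, list the open sets U ∈ τ with x ∈ U, then check whether U ∩ (A ∖ {x}) ≠ ∅ for every such U.
  x = 59: open {59} ∋ x has {59} ∩ (A ∖ {59}) = ∅, so x is NOT a limit point.
  x = 60: open {60} ∋ x has {60} ∩ (A ∖ {60}) = ∅, so x is NOT a limit point.
  x = 61: open {61} ∋ x has {61} ∩ (A ∖ {61}) = ∅, so x is NOT a limit point.
  x = 62: open {62} ∋ x has {62} ∩ (A ∖ {62}) = ∅, so x is NOT a limit point.
Collecting: A' = ∅.


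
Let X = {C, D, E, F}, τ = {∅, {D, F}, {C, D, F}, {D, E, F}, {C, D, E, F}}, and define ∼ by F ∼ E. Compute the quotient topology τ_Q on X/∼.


X/∼ = {[C], [D], [E=F]}; |τ_Q| = 3.

Equivalence classes: [C], [D], [E=F].
Quotient map π: X → X/∼ sends C ↦ [C], D ↦ [D], E ↦ [E=F], F ↦ [E=F].
For each subset V ⊆ X/∼, compute π^{-1}(V) ⊆ X and check whether π^{-1}(V) ∈ τ. V is open in τ_Q iff π^{-1}(V) ∈ τ.
  V = {}: π^{-1}(V) = ∅ ∈ τ ✓.
  V = {[C]}: π^{-1}(V) = {C} ∉ τ ✗.
  V = {[D]}: π^{-1}(V) = {D} ∉ τ ✗.
  V = {[C], [D]}: π^{-1}(V) = {C, D} ∉ τ ✗.
  V = {[E=F]}: π^{-1}(V) = {E, F} ∉ τ ✗.
  V = {[C], [E=F]}: π^{-1}(V) = {C, E, F} ∉ τ ✗.
  V = {[D], [E=F]}: π^{-1}(V) = {D, E, F} ∈ τ ✓.
  V = {[C], [D], [E=F]}: π^{-1}(V) = {C, D, E, F} ∈ τ ✓.
Open sets in the quotient: τ_Q = {{}, {[D], [E=F]}, {[C], [D], [E=F]}} (3 elements).


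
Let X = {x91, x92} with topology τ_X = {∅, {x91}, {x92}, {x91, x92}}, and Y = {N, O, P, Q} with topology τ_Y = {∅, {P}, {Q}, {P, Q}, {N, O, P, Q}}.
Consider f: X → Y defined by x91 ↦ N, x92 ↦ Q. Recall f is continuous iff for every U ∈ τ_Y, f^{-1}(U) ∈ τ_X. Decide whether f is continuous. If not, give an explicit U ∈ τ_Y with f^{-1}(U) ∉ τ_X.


f IS continuous.

Compute f^{-1}(U) for each U ∈ τ_Y:
  U = ∅: f^{-1}(U) = ∅ ∈ τ_X ✓.
  U = {P}: f^{-1}(U) = ∅ ∈ τ_X ✓.
  U = {Q}: f^{-1}(U) = {x92} ∈ τ_X ✓.
  U = {P, Q}: f^{-1}(U) = {x92} ∈ τ_X ✓.
  U = {N, O, P, Q}: f^{-1}(U) = {x91, x92} ∈ τ_X ✓.
Every preimage lies in τ_X, so f IS continuous.


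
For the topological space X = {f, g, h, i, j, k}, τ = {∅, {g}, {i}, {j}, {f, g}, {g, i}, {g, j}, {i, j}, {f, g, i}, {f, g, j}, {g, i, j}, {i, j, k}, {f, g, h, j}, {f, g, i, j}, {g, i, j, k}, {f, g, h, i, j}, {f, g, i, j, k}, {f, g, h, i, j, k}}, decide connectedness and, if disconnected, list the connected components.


(X, τ) is connected.

Find clopen sets (U ∈ τ with X ∖ U ∈ τ):
  U = ∅, X ∖ U = {f, g, h, i, j, k} — both open, so U is clopen.
  U = {f, g, h, i, j, k}, X ∖ U = ∅ — both open, so U is clopen.
Only trivial clopens (∅ and X) exist, so (X, τ) is connected.
Compute connected components by grouping points that agree on all clopens:
  component: {f, g, h, i, j, k}


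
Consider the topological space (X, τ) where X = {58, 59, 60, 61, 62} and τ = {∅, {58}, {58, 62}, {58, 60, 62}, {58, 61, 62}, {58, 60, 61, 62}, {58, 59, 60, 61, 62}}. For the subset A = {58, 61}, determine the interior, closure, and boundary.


int(A) = {58}, cl(A) = {58, 59, 60, 61, 62}, ∂A = {59, 60, 61, 62}.

Closed sets in (X, τ) are complements of opens:
  closed(X, τ) = {∅, {59}, {59, 60}, {59, 61}, {59, 60, 61}, {59, 60, 61, 62}, {58, 59, 60, 61, 62}}.
int(A) = ⋃ {U ∈ τ : U ⊆ A}. Opens contained in A: ∅, {58}.
Taking the union of these: int(A) = {58}.
cl(A) = ⋂ {C closed : A ⊆ C}. Closed sets containing A: {58, 59, 60, 61, 62}.
Intersecting these: cl(A) = {58, 59, 60, 61, 62}.
∂A = cl(A) ∖ int(A) = {58, 59, 60, 61, 62} ∖ {58} = {59, 60, 61, 62}.


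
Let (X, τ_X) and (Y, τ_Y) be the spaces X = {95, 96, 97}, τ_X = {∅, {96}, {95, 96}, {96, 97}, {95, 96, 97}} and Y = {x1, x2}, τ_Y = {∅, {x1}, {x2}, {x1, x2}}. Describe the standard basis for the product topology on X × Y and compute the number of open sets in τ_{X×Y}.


Basis B = {∅ × ∅, {96} × {x1}, {96} × {x2}, {95, 96} × {x1}, {95, 96} × {x2}, {96} × {x1, x2}, {96, 97} × {x1}, {96, 97} × {x2}, {95, 96, 97} × {x1}, {95, 96, 97} × {x2}, {95, 96} × {x1, x2}, {96, 97} × {x1, x2}, {95, 96, 97} × {x1, x2}}; |τ_{X×Y}| = 25.

Enumerate products U × V with U ∈ τ_X, V ∈ τ_Y (deduplicated):
  ∅ × ∅ = {} (∅)
  {96} × {x1} = {(96,x1)}
  {96} × {x2} = {(96,x2)}
  {95, 96} × {x1} = {(95,x1), (96,x1)}
  {95, 96} × {x2} = {(95,x2), (96,x2)}
  {96} × {x1, x2} = {(96,x1), (96,x2)}
  {96, 97} × {x1} = {(96,x1), (97,x1)}
  {96, 97} × {x2} = {(96,x2), (97,x2)}
  {95, 96, 97} × {x1} = {(95,x1), (96,x1), (97,x1)}
  {95, 96, 97} × {x2} = {(95,x2), (96,x2), (97,x2)}
  {95, 96} × {x1, x2} = {(95,x1), (95,x2), (96,x1), (96,x2)}
  {96, 97} × {x1, x2} = {(96,x1), (96,x2), (97,x1), (97,x2)}
  {95, 96, 97} × {x1, x2} = {(95,x1), (95,x2), (96,x1), (96,x2), (97,x1), (97,x2)}
These 13 distinct sets form the basis B.
Close under arbitrary unions to get τ_{X×Y}; counting gives |τ_{X×Y}| = 25.


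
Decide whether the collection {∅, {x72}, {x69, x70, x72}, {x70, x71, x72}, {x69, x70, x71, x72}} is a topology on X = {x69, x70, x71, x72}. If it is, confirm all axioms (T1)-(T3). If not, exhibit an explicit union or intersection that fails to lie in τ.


τ is NOT a topology on X.

Axiom (T1): ∅ ∈ τ? Yes; X ∈ τ? Yes.
Axiom (T2/T3): check pairwise unions and intersections of members of τ.
Counterexample for (T3): {x69, x70, x72} ∩ {x70, x71, x72} = {x70, x72} ∉ τ. Therefore τ is NOT a topology.


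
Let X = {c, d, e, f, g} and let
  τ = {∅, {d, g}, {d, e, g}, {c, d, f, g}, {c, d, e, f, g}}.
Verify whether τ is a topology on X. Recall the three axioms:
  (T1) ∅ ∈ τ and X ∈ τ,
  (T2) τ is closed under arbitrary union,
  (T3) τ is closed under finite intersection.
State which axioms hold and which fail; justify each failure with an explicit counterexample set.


τ IS a topology on X.

Axiom (T1): ∅ ∈ τ? Yes; X ∈ τ? Yes.
Axiom (T2/T3): check pairwise unions and intersections of members of τ.
All pairwise intersections and unions checked — each lies in τ. Therefore τ satisfies (T1), (T2), (T3): it IS a topology on X.


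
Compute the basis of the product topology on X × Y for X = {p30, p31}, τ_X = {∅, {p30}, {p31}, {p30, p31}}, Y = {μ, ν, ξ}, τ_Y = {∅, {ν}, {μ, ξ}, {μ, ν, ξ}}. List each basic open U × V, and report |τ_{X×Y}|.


Basis B = {∅ × ∅, {p30} × {ν}, {p31} × {ν}, {p30} × {μ, ξ}, {p30, p31} × {ν}, {p31} × {μ, ξ}, {p30} × {μ, ν, ξ}, {p31} × {μ, ν, ξ}, {p30, p31} × {μ, ξ}, {p30, p31} × {μ, ν, ξ}}; |τ_{X×Y}| = 16.

Enumerate products U × V with U ∈ τ_X, V ∈ τ_Y (deduplicated):
  ∅ × ∅ = {} (∅)
  {p30} × {ν} = {(p30,ν)}
  {p31} × {ν} = {(p31,ν)}
  {p30} × {μ, ξ} = {(p30,μ), (p30,ξ)}
  {p30, p31} × {ν} = {(p30,ν), (p31,ν)}
  {p31} × {μ, ξ} = {(p31,μ), (p31,ξ)}
  {p30} × {μ, ν, ξ} = {(p30,μ), (p30,ν), (p30,ξ)}
  {p31} × {μ, ν, ξ} = {(p31,μ), (p31,ν), (p31,ξ)}
  {p30, p31} × {μ, ξ} = {(p30,μ), (p30,ξ), (p31,μ), (p31,ξ)}
  {p30, p31} × {μ, ν, ξ} = {(p30,μ), (p30,ν), (p30,ξ), (p31,μ), (p31,ν), (p31,ξ)}
These 10 distinct sets form the basis B.
Close under arbitrary unions to get τ_{X×Y}; counting gives |τ_{X×Y}| = 16.


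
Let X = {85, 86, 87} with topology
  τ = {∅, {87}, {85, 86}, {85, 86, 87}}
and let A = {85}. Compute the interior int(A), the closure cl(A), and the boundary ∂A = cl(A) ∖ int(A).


int(A) = ∅, cl(A) = {85, 86}, ∂A = {85, 86}.

Closed sets in (X, τ) are complements of opens:
  closed(X, τ) = {∅, {87}, {85, 86}, {85, 86, 87}}.
int(A) = ⋃ {U ∈ τ : U ⊆ A}. Opens contained in A: ∅.
Taking the union of these: int(A) = ∅.
cl(A) = ⋂ {C closed : A ⊆ C}. Closed sets containing A: {85, 86}, {85, 86, 87}.
Intersecting these: cl(A) = {85, 86}.
∂A = cl(A) ∖ int(A) = {85, 86} ∖ ∅ = {85, 86}.


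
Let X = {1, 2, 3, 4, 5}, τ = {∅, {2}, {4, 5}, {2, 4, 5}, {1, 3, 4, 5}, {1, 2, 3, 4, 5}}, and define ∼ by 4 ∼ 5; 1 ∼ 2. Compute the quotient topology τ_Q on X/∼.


X/∼ = {[1=2], [3], [4=5]}; |τ_Q| = 3.

Equivalence classes: [1=2], [3], [4=5].
Quotient map π: X → X/∼ sends 1 ↦ [1=2], 2 ↦ [1=2], 3 ↦ [3], 4 ↦ [4=5], 5 ↦ [4=5].
For each subset V ⊆ X/∼, compute π^{-1}(V) ⊆ X and check whether π^{-1}(V) ∈ τ. V is open in τ_Q iff π^{-1}(V) ∈ τ.
  V = {}: π^{-1}(V) = ∅ ∈ τ ✓.
  V = {[1=2]}: π^{-1}(V) = {1, 2} ∉ τ ✗.
  V = {[3]}: π^{-1}(V) = {3} ∉ τ ✗.
  V = {[1=2], [3]}: π^{-1}(V) = {1, 2, 3} ∉ τ ✗.
  V = {[4=5]}: π^{-1}(V) = {4, 5} ∈ τ ✓.
  V = {[1=2], [4=5]}: π^{-1}(V) = {1, 2, 4, 5} ∉ τ ✗.
  V = {[3], [4=5]}: π^{-1}(V) = {3, 4, 5} ∉ τ ✗.
  V = {[1=2], [3], [4=5]}: π^{-1}(V) = {1, 2, 3, 4, 5} ∈ τ ✓.
Open sets in the quotient: τ_Q = {{}, {[4=5]}, {[1=2], [3], [4=5]}} (3 elements).


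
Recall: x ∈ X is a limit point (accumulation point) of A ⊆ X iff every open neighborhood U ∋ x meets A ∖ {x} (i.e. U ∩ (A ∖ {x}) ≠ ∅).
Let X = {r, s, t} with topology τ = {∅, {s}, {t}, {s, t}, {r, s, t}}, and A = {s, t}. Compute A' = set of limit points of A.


A' = {r}

For each x ∈ X, list the open sets U ∈ τ with x ∈ U, then check whether U ∩ (A ∖ {x}) ≠ ∅ for every such U.
  x = r: opens ∋ x are {r, s, t}; each meets A ∖ {r}, so x IS a limit point.
  x = s: open {s} ∋ x has {s} ∩ (A ∖ {s}) = ∅, so x is NOT a limit point.
  x = t: open {t} ∋ x has {t} ∩ (A ∖ {t}) = ∅, so x is NOT a limit point.
Collecting: A' = {r}.


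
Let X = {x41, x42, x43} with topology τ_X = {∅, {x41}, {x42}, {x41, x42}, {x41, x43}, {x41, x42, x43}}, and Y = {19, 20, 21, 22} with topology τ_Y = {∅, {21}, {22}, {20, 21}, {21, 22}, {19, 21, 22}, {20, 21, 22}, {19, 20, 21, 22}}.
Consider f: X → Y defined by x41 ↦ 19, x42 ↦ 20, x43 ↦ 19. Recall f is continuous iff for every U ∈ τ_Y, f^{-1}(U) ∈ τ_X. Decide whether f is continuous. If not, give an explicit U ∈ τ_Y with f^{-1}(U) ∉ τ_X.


f IS continuous.

Compute f^{-1}(U) for each U ∈ τ_Y:
  U = ∅: f^{-1}(U) = ∅ ∈ τ_X ✓.
  U = {21}: f^{-1}(U) = ∅ ∈ τ_X ✓.
  U = {22}: f^{-1}(U) = ∅ ∈ τ_X ✓.
  U = {20, 21}: f^{-1}(U) = {x42} ∈ τ_X ✓.
  U = {21, 22}: f^{-1}(U) = ∅ ∈ τ_X ✓.
  U = {19, 21, 22}: f^{-1}(U) = {x41, x43} ∈ τ_X ✓.
  U = {20, 21, 22}: f^{-1}(U) = {x42} ∈ τ_X ✓.
  U = {19, 20, 21, 22}: f^{-1}(U) = {x41, x42, x43} ∈ τ_X ✓.
Every preimage lies in τ_X, so f IS continuous.


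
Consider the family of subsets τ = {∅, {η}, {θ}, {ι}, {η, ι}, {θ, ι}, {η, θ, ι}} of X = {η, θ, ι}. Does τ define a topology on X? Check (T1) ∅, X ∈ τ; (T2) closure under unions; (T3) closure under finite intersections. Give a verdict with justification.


τ is NOT a topology on X.

Axiom (T1): ∅ ∈ τ? Yes; X ∈ τ? Yes.
Axiom (T2/T3): check pairwise unions and intersections of members of τ.
Counterexample for (T2): {η} ∪ {θ} = {η, θ} ∉ τ. Therefore τ is NOT a topology.


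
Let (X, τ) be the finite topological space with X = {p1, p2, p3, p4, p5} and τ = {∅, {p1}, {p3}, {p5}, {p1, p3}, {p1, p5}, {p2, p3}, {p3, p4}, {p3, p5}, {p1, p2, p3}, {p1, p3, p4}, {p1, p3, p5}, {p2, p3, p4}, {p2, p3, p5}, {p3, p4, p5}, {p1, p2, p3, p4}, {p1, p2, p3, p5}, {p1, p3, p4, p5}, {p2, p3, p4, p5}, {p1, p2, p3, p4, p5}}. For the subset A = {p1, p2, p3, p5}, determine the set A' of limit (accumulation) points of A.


A' = {p2, p4}

For each x ∈ X, list the open sets U ∈ τ with x ∈ U, then check whether U ∩ (A ∖ {x}) ≠ ∅ for every such U.
  x = p1: open {p1} ∋ x has {p1} ∩ (A ∖ {p1}) = ∅, so x is NOT a limit point.
  x = p2: opens ∋ x are {p2, p3}, {p1, p2, p3}, {p2, p3, p4}, {p2, p3, p5}, {p1, p2, p3, p4}, {p1, p2, p3, p5}, {p2, p3, p4, p5}, {p1, p2, p3, p4, p5}; each meets A ∖ {p2}, so x IS a limit point.
  x = p3: open {p3} ∋ x has {p3} ∩ (A ∖ {p3}) = ∅, so x is NOT a limit point.
  x = p4: opens ∋ x are {p3, p4}, {p1, p3, p4}, {p2, p3, p4}, {p3, p4, p5}, {p1, p2, p3, p4}, {p1, p3, p4, p5}, {p2, p3, p4, p5}, {p1, p2, p3, p4, p5}; each meets A ∖ {p4}, so x IS a limit point.
  x = p5: open {p5} ∋ x has {p5} ∩ (A ∖ {p5}) = ∅, so x is NOT a limit point.
Collecting: A' = {p2, p4}.


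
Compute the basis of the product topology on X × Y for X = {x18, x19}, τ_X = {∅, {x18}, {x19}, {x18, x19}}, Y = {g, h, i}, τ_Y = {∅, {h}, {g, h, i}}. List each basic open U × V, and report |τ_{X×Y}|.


Basis B = {∅ × ∅, {x18} × {h}, {x19} × {h}, {x18, x19} × {h}, {x18} × {g, h, i}, {x19} × {g, h, i}, {x18, x19} × {g, h, i}}; |τ_{X×Y}| = 9.

Enumerate products U × V with U ∈ τ_X, V ∈ τ_Y (deduplicated):
  ∅ × ∅ = {} (∅)
  {x18} × {h} = {(x18,h)}
  {x19} × {h} = {(x19,h)}
  {x18, x19} × {h} = {(x18,h), (x19,h)}
  {x18} × {g, h, i} = {(x18,g), (x18,h), (x18,i)}
  {x19} × {g, h, i} = {(x19,g), (x19,h), (x19,i)}
  {x18, x19} × {g, h, i} = {(x18,g), (x18,h), (x18,i), (x19,g), (x19,h), (x19,i)}
These 7 distinct sets form the basis B.
Close under arbitrary unions to get τ_{X×Y}; counting gives |τ_{X×Y}| = 9.


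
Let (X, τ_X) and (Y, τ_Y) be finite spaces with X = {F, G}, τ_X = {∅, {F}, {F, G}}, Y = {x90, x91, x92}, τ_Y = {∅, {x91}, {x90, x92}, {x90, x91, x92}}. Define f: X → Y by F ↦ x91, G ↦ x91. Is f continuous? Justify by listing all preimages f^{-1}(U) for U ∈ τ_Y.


f IS continuous.

Compute f^{-1}(U) for each U ∈ τ_Y:
  U = ∅: f^{-1}(U) = ∅ ∈ τ_X ✓.
  U = {x91}: f^{-1}(U) = {F, G} ∈ τ_X ✓.
  U = {x90, x92}: f^{-1}(U) = ∅ ∈ τ_X ✓.
  U = {x90, x91, x92}: f^{-1}(U) = {F, G} ∈ τ_X ✓.
Every preimage lies in τ_X, so f IS continuous.


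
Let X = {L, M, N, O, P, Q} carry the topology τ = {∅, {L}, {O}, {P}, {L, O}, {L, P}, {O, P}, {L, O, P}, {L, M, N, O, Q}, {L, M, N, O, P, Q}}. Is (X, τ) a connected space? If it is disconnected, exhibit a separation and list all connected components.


(X, τ) is disconnected; components = [{P}, {L, M, N, O, Q}].

Find clopen sets (U ∈ τ with X ∖ U ∈ τ):
  U = ∅, X ∖ U = {L, M, N, O, P, Q} — both open, so U is clopen.
  U = {P}, X ∖ U = {L, M, N, O, Q} — both open, so U is clopen.
  U = {L, M, N, O, Q}, X ∖ U = {P} — both open, so U is clopen.
  U = {L, M, N, O, P, Q}, X ∖ U = ∅ — both open, so U is clopen.
Nontrivial clopen(s) exist: e.g. {L, M, N, O, Q}. So (X, τ) is disconnected.
Compute connected components by grouping points that agree on all clopens:
  component: {P}
  component: {L, M, N, O, Q}


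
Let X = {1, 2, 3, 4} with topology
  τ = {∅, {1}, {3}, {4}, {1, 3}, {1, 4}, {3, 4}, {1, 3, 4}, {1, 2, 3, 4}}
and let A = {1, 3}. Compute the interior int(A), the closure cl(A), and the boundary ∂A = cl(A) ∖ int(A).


int(A) = {1, 3}, cl(A) = {1, 2, 3}, ∂A = {2}.

Closed sets in (X, τ) are complements of opens:
  closed(X, τ) = {∅, {2}, {1, 2}, {2, 3}, {2, 4}, {1, 2, 3}, {1, 2, 4}, {2, 3, 4}, {1, 2, 3, 4}}.
int(A) = ⋃ {U ∈ τ : U ⊆ A}. Opens contained in A: ∅, {1}, {3}, {1, 3}.
Taking the union of these: int(A) = {1, 3}.
cl(A) = ⋂ {C closed : A ⊆ C}. Closed sets containing A: {1, 2, 3}, {1, 2, 3, 4}.
Intersecting these: cl(A) = {1, 2, 3}.
∂A = cl(A) ∖ int(A) = {1, 2, 3} ∖ {1, 3} = {2}.


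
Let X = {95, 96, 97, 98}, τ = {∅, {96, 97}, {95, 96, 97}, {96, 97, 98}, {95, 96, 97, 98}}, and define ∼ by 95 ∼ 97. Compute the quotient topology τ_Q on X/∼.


X/∼ = {[95=97], [96], [98]}; |τ_Q| = 3.

Equivalence classes: [95=97], [96], [98].
Quotient map π: X → X/∼ sends 95 ↦ [95=97], 96 ↦ [96], 97 ↦ [95=97], 98 ↦ [98].
For each subset V ⊆ X/∼, compute π^{-1}(V) ⊆ X and check whether π^{-1}(V) ∈ τ. V is open in τ_Q iff π^{-1}(V) ∈ τ.
  V = {}: π^{-1}(V) = ∅ ∈ τ ✓.
  V = {[95=97]}: π^{-1}(V) = {95, 97} ∉ τ ✗.
  V = {[96]}: π^{-1}(V) = {96} ∉ τ ✗.
  V = {[95=97], [96]}: π^{-1}(V) = {95, 96, 97} ∈ τ ✓.
  V = {[98]}: π^{-1}(V) = {98} ∉ τ ✗.
  V = {[95=97], [98]}: π^{-1}(V) = {95, 97, 98} ∉ τ ✗.
  V = {[96], [98]}: π^{-1}(V) = {96, 98} ∉ τ ✗.
  V = {[95=97], [96], [98]}: π^{-1}(V) = {95, 96, 97, 98} ∈ τ ✓.
Open sets in the quotient: τ_Q = {{}, {[95=97], [96]}, {[95=97], [96], [98]}} (3 elements).


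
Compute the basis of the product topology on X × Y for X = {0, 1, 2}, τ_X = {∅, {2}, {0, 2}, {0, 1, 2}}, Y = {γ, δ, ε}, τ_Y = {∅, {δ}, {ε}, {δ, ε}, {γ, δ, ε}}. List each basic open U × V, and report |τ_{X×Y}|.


Basis B = {∅ × ∅, {2} × {δ}, {2} × {ε}, {0, 2} × {δ}, {0, 2} × {ε}, {2} × {δ, ε}, {0, 1, 2} × {δ}, {0, 1, 2} × {ε}, {2} × {γ, δ, ε}, {0, 2} × {δ, ε}, {0, 2} × {γ, δ, ε}, {0, 1, 2} × {δ, ε}, {0, 1, 2} × {γ, δ, ε}}; |τ_{X×Y}| = 30.

Enumerate products U × V with U ∈ τ_X, V ∈ τ_Y (deduplicated):
  ∅ × ∅ = {} (∅)
  {2} × {δ} = {(2,δ)}
  {2} × {ε} = {(2,ε)}
  {0, 2} × {δ} = {(0,δ), (2,δ)}
  {0, 2} × {ε} = {(0,ε), (2,ε)}
  {2} × {δ, ε} = {(2,δ), (2,ε)}
  {0, 1, 2} × {δ} = {(0,δ), (1,δ), (2,δ)}
  {0, 1, 2} × {ε} = {(0,ε), (1,ε), (2,ε)}
  {2} × {γ, δ, ε} = {(2,γ), (2,δ), (2,ε)}
  {0, 2} × {δ, ε} = {(0,δ), (0,ε), (2,δ), (2,ε)}
  {0, 2} × {γ, δ, ε} = {(0,γ), (0,δ), (0,ε), (2,γ), (2,δ), (2,ε)}
  {0, 1, 2} × {δ, ε} = {(0,δ), (0,ε), (1,δ), (1,ε), (2,δ), (2,ε)}
  {0, 1, 2} × {γ, δ, ε} = {(0,γ), (0,δ), (0,ε), (1,γ), (1,δ), (1,ε), (2,γ), (2,δ), (2,ε)}
These 13 distinct sets form the basis B.
Close under arbitrary unions to get τ_{X×Y}; counting gives |τ_{X×Y}| = 30.


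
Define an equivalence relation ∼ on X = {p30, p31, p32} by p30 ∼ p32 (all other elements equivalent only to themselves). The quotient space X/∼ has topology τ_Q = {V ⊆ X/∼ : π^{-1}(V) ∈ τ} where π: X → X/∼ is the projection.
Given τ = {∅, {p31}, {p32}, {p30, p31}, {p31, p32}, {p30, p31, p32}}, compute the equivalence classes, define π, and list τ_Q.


X/∼ = {[p30=p32], [p31]}; |τ_Q| = 3.

Equivalence classes: [p30=p32], [p31].
Quotient map π: X → X/∼ sends p30 ↦ [p30=p32], p31 ↦ [p31], p32 ↦ [p30=p32].
For each subset V ⊆ X/∼, compute π^{-1}(V) ⊆ X and check whether π^{-1}(V) ∈ τ. V is open in τ_Q iff π^{-1}(V) ∈ τ.
  V = {}: π^{-1}(V) = ∅ ∈ τ ✓.
  V = {[p30=p32]}: π^{-1}(V) = {p30, p32} ∉ τ ✗.
  V = {[p31]}: π^{-1}(V) = {p31} ∈ τ ✓.
  V = {[p30=p32], [p31]}: π^{-1}(V) = {p30, p31, p32} ∈ τ ✓.
Open sets in the quotient: τ_Q = {{}, {[p31]}, {[p30=p32], [p31]}} (3 elements).


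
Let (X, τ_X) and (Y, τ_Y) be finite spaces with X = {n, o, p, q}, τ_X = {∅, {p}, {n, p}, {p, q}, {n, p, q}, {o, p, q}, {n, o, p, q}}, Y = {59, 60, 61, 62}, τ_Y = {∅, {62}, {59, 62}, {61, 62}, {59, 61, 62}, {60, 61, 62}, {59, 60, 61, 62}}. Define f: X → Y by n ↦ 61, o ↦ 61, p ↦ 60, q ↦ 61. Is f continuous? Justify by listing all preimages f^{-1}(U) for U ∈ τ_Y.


f is NOT continuous.

Compute f^{-1}(U) for each U ∈ τ_Y:
  U = ∅: f^{-1}(U) = ∅ ∈ τ_X ✓.
  U = {62}: f^{-1}(U) = ∅ ∈ τ_X ✓.
  U = {59, 62}: f^{-1}(U) = ∅ ∈ τ_X ✓.
  U = {61, 62}: f^{-1}(U) = {n, o, q} ∉ τ_X ✗.
  U = {59, 61, 62}: f^{-1}(U) = {n, o, q} ∉ τ_X ✗.
  U = {60, 61, 62}: f^{-1}(U) = {n, o, p, q} ∈ τ_X ✓.
  U = {59, 60, 61, 62}: f^{-1}(U) = {n, o, p, q} ∈ τ_X ✓.
Found U = {61, 62} with f^{-1}(U) = {n, o, q} not in τ_X. Therefore f is NOT continuous.


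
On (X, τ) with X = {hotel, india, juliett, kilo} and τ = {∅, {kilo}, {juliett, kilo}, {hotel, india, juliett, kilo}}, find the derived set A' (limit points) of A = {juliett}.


A' = {hotel, india}

For each x ∈ X, list the open sets U ∈ τ with x ∈ U, then check whether U ∩ (A ∖ {x}) ≠ ∅ for every such U.
  x = hotel: opens ∋ x are {hotel, india, juliett, kilo}; each meets A ∖ {hotel}, so x IS a limit point.
  x = india: opens ∋ x are {hotel, india, juliett, kilo}; each meets A ∖ {india}, so x IS a limit point.
  x = juliett: open {juliett, kilo} ∋ x has {juliett, kilo} ∩ (A ∖ {juliett}) = ∅, so x is NOT a limit point.
  x = kilo: open {kilo} ∋ x has {kilo} ∩ (A ∖ {kilo}) = ∅, so x is NOT a limit point.
Collecting: A' = {hotel, india}.


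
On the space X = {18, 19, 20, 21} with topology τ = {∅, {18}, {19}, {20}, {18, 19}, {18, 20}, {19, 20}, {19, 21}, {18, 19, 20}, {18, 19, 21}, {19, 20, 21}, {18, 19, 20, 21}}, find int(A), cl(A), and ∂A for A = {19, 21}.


int(A) = {19, 21}, cl(A) = {19, 21}, ∂A = ∅.

Closed sets in (X, τ) are complements of opens:
  closed(X, τ) = {∅, {18}, {20}, {21}, {18, 20}, {18, 21}, {19, 21}, {20, 21}, {18, 19, 21}, {18, 20, 21}, {19, 20, 21}, {18, 19, 20, 21}}.
int(A) = ⋃ {U ∈ τ : U ⊆ A}. Opens contained in A: ∅, {19}, {19, 21}.
Taking the union of these: int(A) = {19, 21}.
cl(A) = ⋂ {C closed : A ⊆ C}. Closed sets containing A: {19, 21}, {18, 19, 21}, {19, 20, 21}, {18, 19, 20, 21}.
Intersecting these: cl(A) = {19, 21}.
∂A = cl(A) ∖ int(A) = {19, 21} ∖ {19, 21} = ∅.


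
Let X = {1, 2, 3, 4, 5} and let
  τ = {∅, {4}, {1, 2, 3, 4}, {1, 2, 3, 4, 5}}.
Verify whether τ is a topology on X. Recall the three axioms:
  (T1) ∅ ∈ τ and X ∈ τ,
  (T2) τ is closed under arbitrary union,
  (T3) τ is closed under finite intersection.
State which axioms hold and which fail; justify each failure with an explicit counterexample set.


τ IS a topology on X.

Axiom (T1): ∅ ∈ τ? Yes; X ∈ τ? Yes.
Axiom (T2/T3): check pairwise unions and intersections of members of τ.
All pairwise intersections and unions checked — each lies in τ. Therefore τ satisfies (T1), (T2), (T3): it IS a topology on X.


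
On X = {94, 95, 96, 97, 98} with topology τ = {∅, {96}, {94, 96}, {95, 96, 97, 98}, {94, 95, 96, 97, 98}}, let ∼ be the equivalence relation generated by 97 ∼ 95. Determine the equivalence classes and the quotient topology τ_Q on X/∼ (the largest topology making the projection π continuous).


X/∼ = {[94], [95=97], [96], [98]}; |τ_Q| = 5.

Equivalence classes: [94], [95=97], [96], [98].
Quotient map π: X → X/∼ sends 94 ↦ [94], 95 ↦ [95=97], 96 ↦ [96], 97 ↦ [95=97], 98 ↦ [98].
For each subset V ⊆ X/∼, compute π^{-1}(V) ⊆ X and check whether π^{-1}(V) ∈ τ. V is open in τ_Q iff π^{-1}(V) ∈ τ.
  V = {}: π^{-1}(V) = ∅ ∈ τ ✓.
  V = {[94]}: π^{-1}(V) = {94} ∉ τ ✗.
  V = {[95=97]}: π^{-1}(V) = {95, 97} ∉ τ ✗.
  V = {[94], [95=97]}: π^{-1}(V) = {94, 95, 97} ∉ τ ✗.
  V = {[96]}: π^{-1}(V) = {96} ∈ τ ✓.
  V = {[94], [96]}: π^{-1}(V) = {94, 96} ∈ τ ✓.
  V = {[95=97], [96]}: π^{-1}(V) = {95, 96, 97} ∉ τ ✗.
  V = {[94], [95=97], [96]}: π^{-1}(V) = {94, 95, 96, 97} ∉ τ ✗.
  V = {[98]}: π^{-1}(V) = {98} ∉ τ ✗.
  V = {[94], [98]}: π^{-1}(V) = {94, 98} ∉ τ ✗.
  V = {[95=97], [98]}: π^{-1}(V) = {95, 97, 98} ∉ τ ✗.
  V = {[94], [95=97], [98]}: π^{-1}(V) = {94, 95, 97, 98} ∉ τ ✗.
  V = {[96], [98]}: π^{-1}(V) = {96, 98} ∉ τ ✗.
  V = {[94], [96], [98]}: π^{-1}(V) = {94, 96, 98} ∉ τ ✗.
  V = {[95=97], [96], [98]}: π^{-1}(V) = {95, 96, 97, 98} ∈ τ ✓.
  V = {[94], [95=97], [96], [98]}: π^{-1}(V) = {94, 95, 96, 97, 98} ∈ τ ✓.
Open sets in the quotient: τ_Q = {{}, {[96]}, {[94], [96]}, {[95=97], [96], [98]}, {[94], [95=97], [96], [98]}} (5 elements).


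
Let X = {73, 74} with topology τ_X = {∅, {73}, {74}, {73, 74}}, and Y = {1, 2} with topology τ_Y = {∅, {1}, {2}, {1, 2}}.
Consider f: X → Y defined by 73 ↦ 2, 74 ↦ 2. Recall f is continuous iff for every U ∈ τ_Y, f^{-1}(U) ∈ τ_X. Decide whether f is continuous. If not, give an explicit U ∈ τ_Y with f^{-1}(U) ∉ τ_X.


f IS continuous.

Compute f^{-1}(U) for each U ∈ τ_Y:
  U = ∅: f^{-1}(U) = ∅ ∈ τ_X ✓.
  U = {1}: f^{-1}(U) = ∅ ∈ τ_X ✓.
  U = {2}: f^{-1}(U) = {73, 74} ∈ τ_X ✓.
  U = {1, 2}: f^{-1}(U) = {73, 74} ∈ τ_X ✓.
Every preimage lies in τ_X, so f IS continuous.


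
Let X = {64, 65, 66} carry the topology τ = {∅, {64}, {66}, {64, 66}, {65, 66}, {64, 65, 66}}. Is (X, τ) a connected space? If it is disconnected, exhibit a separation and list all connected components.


(X, τ) is disconnected; components = [{64}, {65, 66}].

Find clopen sets (U ∈ τ with X ∖ U ∈ τ):
  U = ∅, X ∖ U = {64, 65, 66} — both open, so U is clopen.
  U = {64}, X ∖ U = {65, 66} — both open, so U is clopen.
  U = {65, 66}, X ∖ U = {64} — both open, so U is clopen.
  U = {64, 65, 66}, X ∖ U = ∅ — both open, so U is clopen.
Nontrivial clopen(s) exist: e.g. {64}. So (X, τ) is disconnected.
Compute connected components by grouping points that agree on all clopens:
  component: {64}
  component: {65, 66}


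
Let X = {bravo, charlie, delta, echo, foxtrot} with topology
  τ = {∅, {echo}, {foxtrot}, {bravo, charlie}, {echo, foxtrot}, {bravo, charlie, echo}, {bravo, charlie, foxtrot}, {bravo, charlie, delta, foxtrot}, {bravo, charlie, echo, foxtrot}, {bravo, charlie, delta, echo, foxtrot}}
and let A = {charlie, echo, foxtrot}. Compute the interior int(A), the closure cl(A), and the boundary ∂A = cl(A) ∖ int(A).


int(A) = {echo, foxtrot}, cl(A) = {bravo, charlie, delta, echo, foxtrot}, ∂A = {bravo, charlie, delta}.

Closed sets in (X, τ) are complements of opens:
  closed(X, τ) = {∅, {delta}, {echo}, {delta, echo}, {delta, foxtrot}, {bravo, charlie, delta}, {delta, echo, foxtrot}, {bravo, charlie, delta, echo}, {bravo, charlie, delta, foxtrot}, {bravo, charlie, delta, echo, foxtrot}}.
int(A) = ⋃ {U ∈ τ : U ⊆ A}. Opens contained in A: ∅, {echo}, {foxtrot}, {echo, foxtrot}.
Taking the union of these: int(A) = {echo, foxtrot}.
cl(A) = ⋂ {C closed : A ⊆ C}. Closed sets containing A: {bravo, charlie, delta, echo, foxtrot}.
Intersecting these: cl(A) = {bravo, charlie, delta, echo, foxtrot}.
∂A = cl(A) ∖ int(A) = {bravo, charlie, delta, echo, foxtrot} ∖ {echo, foxtrot} = {bravo, charlie, delta}.


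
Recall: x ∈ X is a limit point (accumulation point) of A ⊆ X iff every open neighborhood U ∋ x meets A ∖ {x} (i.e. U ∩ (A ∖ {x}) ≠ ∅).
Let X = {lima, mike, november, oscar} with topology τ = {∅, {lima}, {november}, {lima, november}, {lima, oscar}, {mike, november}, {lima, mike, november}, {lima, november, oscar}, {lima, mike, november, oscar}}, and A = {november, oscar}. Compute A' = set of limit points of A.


A' = {mike}

For each x ∈ X, list the open sets U ∈ τ with x ∈ U, then check whether U ∩ (A ∖ {x}) ≠ ∅ for every such U.
  x = lima: open {lima} ∋ x has {lima} ∩ (A ∖ {lima}) = ∅, so x is NOT a limit point.
  x = mike: opens ∋ x are {mike, november}, {lima, mike, november}, {lima, mike, november, oscar}; each meets A ∖ {mike}, so x IS a limit point.
  x = november: open {november} ∋ x has {november} ∩ (A ∖ {november}) = ∅, so x is NOT a limit point.
  x = oscar: open {lima, oscar} ∋ x has {lima, oscar} ∩ (A ∖ {oscar}) = ∅, so x is NOT a limit point.
Collecting: A' = {mike}.


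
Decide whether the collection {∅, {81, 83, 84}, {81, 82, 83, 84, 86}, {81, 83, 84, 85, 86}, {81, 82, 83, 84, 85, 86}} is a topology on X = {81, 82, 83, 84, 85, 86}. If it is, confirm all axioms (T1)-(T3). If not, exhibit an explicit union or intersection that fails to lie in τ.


τ is NOT a topology on X.

Axiom (T1): ∅ ∈ τ? Yes; X ∈ τ? Yes.
Axiom (T2/T3): check pairwise unions and intersections of members of τ.
Counterexample for (T3): {81, 82, 83, 84, 86} ∩ {81, 83, 84, 85, 86} = {81, 83, 84, 86} ∉ τ. Therefore τ is NOT a topology.


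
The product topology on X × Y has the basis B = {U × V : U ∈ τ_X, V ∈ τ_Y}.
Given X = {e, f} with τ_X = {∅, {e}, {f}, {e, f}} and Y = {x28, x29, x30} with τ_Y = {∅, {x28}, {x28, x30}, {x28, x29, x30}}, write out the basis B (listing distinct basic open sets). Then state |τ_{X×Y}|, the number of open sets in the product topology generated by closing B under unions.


Basis B = {∅ × ∅, {e} × {x28}, {f} × {x28}, {e} × {x28, x30}, {e, f} × {x28}, {f} × {x28, x30}, {e} × {x28, x29, x30}, {f} × {x28, x29, x30}, {e, f} × {x28, x30}, {e, f} × {x28, x29, x30}}; |τ_{X×Y}| = 16.

Enumerate products U × V with U ∈ τ_X, V ∈ τ_Y (deduplicated):
  ∅ × ∅ = {} (∅)
  {e} × {x28} = {(e,x28)}
  {f} × {x28} = {(f,x28)}
  {e} × {x28, x30} = {(e,x28), (e,x30)}
  {e, f} × {x28} = {(e,x28), (f,x28)}
  {f} × {x28, x30} = {(f,x28), (f,x30)}
  {e} × {x28, x29, x30} = {(e,x28), (e,x29), (e,x30)}
  {f} × {x28, x29, x30} = {(f,x28), (f,x29), (f,x30)}
  {e, f} × {x28, x30} = {(e,x28), (e,x30), (f,x28), (f,x30)}
  {e, f} × {x28, x29, x30} = {(e,x28), (e,x29), (e,x30), (f,x28), (f,x29), (f,x30)}
These 10 distinct sets form the basis B.
Close under arbitrary unions to get τ_{X×Y}; counting gives |τ_{X×Y}| = 16.


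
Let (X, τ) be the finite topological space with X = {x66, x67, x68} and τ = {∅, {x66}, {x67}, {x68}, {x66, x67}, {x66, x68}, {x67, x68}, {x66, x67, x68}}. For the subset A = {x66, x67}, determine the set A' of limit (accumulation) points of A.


A' = ∅

For each x ∈ X, list the open sets U ∈ τ with x ∈ U, then check whether U ∩ (A ∖ {x}) ≠ ∅ for every such U.
  x = x66: open {x66} ∋ x has {x66} ∩ (A ∖ {x66}) = ∅, so x is NOT a limit point.
  x = x67: open {x67} ∋ x has {x67} ∩ (A ∖ {x67}) = ∅, so x is NOT a limit point.
  x = x68: open {x68} ∋ x has {x68} ∩ (A ∖ {x68}) = ∅, so x is NOT a limit point.
Collecting: A' = ∅.


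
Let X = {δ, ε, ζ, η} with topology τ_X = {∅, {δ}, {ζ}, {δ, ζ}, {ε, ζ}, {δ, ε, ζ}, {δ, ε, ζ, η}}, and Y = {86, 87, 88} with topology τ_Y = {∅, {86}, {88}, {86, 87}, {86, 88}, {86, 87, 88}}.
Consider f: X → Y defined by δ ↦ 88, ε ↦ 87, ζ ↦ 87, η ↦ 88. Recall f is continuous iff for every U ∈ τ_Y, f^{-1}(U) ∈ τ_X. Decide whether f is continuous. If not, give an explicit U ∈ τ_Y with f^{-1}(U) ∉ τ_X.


f is NOT continuous.

Compute f^{-1}(U) for each U ∈ τ_Y:
  U = ∅: f^{-1}(U) = ∅ ∈ τ_X ✓.
  U = {86}: f^{-1}(U) = ∅ ∈ τ_X ✓.
  U = {88}: f^{-1}(U) = {δ, η} ∉ τ_X ✗.
  U = {86, 87}: f^{-1}(U) = {ε, ζ} ∈ τ_X ✓.
  U = {86, 88}: f^{-1}(U) = {δ, η} ∉ τ_X ✗.
  U = {86, 87, 88}: f^{-1}(U) = {δ, ε, ζ, η} ∈ τ_X ✓.
Found U = {88} with f^{-1}(U) = {δ, η} not in τ_X. Therefore f is NOT continuous.
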